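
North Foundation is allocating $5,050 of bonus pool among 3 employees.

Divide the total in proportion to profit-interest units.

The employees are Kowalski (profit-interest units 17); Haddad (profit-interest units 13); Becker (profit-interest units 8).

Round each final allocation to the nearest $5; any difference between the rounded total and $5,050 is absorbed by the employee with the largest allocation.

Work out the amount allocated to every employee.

Total profit-interest units = 38.
Pro-rata amounts: Kowalski 17/38 × $5,050 = 2,259.21; Haddad 13/38 × $5,050 = 1,727.63; Becker 8/38 × $5,050 = 1,063.16.
At nearest $5: Kowalski $2,260; Haddad $1,730; Becker $1,065. Sum = $5,055.
Difference $5,050 − $5,055 = −$5 applied to largest allocation (Kowalski): Kowalski becomes $2,255.

Kowalski: $2,255; Haddad: $1,730; Becker: $1,065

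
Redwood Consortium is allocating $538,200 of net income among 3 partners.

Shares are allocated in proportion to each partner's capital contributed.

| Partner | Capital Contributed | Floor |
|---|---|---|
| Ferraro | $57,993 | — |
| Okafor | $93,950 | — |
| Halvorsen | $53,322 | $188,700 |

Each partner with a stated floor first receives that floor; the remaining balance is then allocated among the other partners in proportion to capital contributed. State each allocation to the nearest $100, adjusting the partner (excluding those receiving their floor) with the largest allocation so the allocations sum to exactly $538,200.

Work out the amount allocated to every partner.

Ferraro: $133,400; Okafor: $216,100; Halvorsen: $188,700

Guaranteed amounts: Halvorsen $188,700. Residual $349,500.
Residual split over remaining capital contributed 151,943: Ferraro 133,395.77 → $133,400; Okafor 216,104.23 → $216,100.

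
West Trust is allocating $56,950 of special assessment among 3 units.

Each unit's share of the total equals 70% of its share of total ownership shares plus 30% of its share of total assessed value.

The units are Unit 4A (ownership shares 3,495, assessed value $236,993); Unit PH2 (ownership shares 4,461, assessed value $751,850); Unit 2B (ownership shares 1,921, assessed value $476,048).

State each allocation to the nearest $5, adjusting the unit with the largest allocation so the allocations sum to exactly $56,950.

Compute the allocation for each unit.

Unit 4A: $16,870 | Unit PH2: $26,775 | Unit 2B: $13,305

Ownership shares total 9,877; assessed value total 1,464,891.
Combined weights (70% ownership shares + 30% assessed value): Unit 4A 0.2962; Unit PH2 0.4701; Unit 2B 0.2336.
Proportional shares: Unit 4A 16,870.37; Unit PH2 26,774.06; Unit 2B 13,305.57.
At nearest $5: Unit 4A $16,870; Unit PH2 $26,775; Unit 2B $13,305. Sum = $56,950.
Sum already equals the total — no adjustment.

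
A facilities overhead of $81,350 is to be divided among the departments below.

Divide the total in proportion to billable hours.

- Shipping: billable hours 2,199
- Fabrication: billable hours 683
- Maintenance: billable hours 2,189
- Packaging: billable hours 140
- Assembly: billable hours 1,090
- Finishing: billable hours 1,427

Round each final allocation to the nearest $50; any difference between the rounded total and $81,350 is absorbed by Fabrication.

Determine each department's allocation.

Shipping: $23,150; Fabrication: $7,250; Maintenance: $23,050; Packaging: $1,450; Assembly: $11,450; Finishing: $15,000

Billable hours total: 7,728.
Proportional shares: Shipping 2,199/7,728 × $81,350 = 23,148.12; Fabrication 683/7,728 × $81,350 = 7,189.71; Maintenance 2,189/7,728 × $81,350 = 23,042.85; Packaging 140/7,728 × $81,350 = 1,473.73; Assembly 1,090/7,728 × $81,350 = 11,474.06; Finishing 1,427/7,728 × $81,350 = 15,021.54.
Rounded to nearest $50: Shipping $23,150; Fabrication $7,200; Maintenance $23,050; Packaging $1,450; Assembly $11,450; Finishing $15,000. Sum = $81,300.
Difference $81,350 − $81,300 = +$50 applied to Fabrication: Fabrication becomes $7,250.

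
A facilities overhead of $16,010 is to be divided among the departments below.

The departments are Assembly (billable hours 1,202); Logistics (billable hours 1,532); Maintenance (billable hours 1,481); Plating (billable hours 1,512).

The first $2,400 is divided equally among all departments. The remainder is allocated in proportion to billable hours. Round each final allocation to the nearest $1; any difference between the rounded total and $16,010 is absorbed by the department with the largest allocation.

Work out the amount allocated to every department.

Assembly: $3,457 | Logistics: $4,240 | Maintenance: $4,120 | Plating: $4,193

$2,400 shared equally gives $600 per department.
Remainder $13,610 by billable hours (total 5,727): Assembly 2,856.51 → $2,857; Logistics 3,640.74 → $3,641; Maintenance 3,519.54 → $3,520; Plating 3,593.21 → $3,593.
Rounding difference −$1 on remainder applied to Logistics.
Totals: Assembly $600 + $2,857 = $3,457; Logistics $600 + $3,640 = $4,240; Maintenance $600 + $3,520 = $4,120; Plating $600 + $3,593 = $4,193.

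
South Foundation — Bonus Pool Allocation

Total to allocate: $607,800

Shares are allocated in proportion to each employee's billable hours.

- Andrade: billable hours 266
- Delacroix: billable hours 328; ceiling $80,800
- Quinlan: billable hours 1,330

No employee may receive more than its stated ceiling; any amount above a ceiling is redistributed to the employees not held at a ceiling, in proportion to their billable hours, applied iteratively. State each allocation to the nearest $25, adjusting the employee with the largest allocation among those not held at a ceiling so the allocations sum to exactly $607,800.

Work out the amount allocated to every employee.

Combined billable hours = 1,924.
Pro-rata shares before constraints: Andrade 84,030.56; Delacroix 103,616.63; Quinlan 420,152.81.
Cap binds for Delacroix ($80,800); remaining pool $527,000 reallocated over remaining billable hours 1,596.
Remaining shares: Andrade 87,833.33 → $87,825; Quinlan 439,166.67 → $439,175.

Andrade: $87,825; Delacroix: $80,800; Quinlan: $439,175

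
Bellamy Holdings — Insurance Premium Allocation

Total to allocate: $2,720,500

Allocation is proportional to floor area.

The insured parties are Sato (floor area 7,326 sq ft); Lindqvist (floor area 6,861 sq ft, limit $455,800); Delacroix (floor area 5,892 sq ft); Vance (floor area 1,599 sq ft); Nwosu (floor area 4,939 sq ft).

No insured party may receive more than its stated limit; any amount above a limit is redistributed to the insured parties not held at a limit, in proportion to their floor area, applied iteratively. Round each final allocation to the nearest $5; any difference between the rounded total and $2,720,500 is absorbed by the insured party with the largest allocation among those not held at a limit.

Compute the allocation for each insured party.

Combined floor area = 26,617.
Unconstrained shares: Sato 748,783.97; Lindqvist 701,256.73; Delacroix 602,216.10; Vance 163,432.37; Nwosu 504,810.82.
Held at cap: Lindqvist ($455,800); residual $2,264,700 reallocated over remaining floor area 19,756.
Remaining shares: Sato 839,805.23 → $839,805; Delacroix 675,420.75 → $675,420; Vance 183,299.01 → $183,300; Nwosu 566,175.00 → $566,175.

Sato: $839,805 · Lindqvist: $455,800 · Delacroix: $675,420 · Vance: $183,300 · Nwosu: $566,175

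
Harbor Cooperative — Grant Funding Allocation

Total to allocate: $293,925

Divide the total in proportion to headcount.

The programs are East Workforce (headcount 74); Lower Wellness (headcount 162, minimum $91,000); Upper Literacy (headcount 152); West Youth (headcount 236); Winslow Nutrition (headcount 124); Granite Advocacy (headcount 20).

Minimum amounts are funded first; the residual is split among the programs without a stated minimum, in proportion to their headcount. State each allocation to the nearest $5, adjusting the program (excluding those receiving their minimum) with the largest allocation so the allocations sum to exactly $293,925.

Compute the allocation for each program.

East Workforce: $24,780 | Lower Wellness: $91,000 | Upper Literacy: $50,900 | West Youth: $79,025 | Winslow Nutrition: $41,525 | Granite Advocacy: $6,695

Guaranteed amounts: Lower Wellness $91,000. Balance $202,925.
Balance split over remaining headcount 606: East Workforce 24,779.62 → $24,780; Upper Literacy 50,898.68 → $50,900; West Youth 79,026.90 → $79,025; Winslow Nutrition 41,522.61 → $41,525; Granite Advocacy 6,697.19 → $6,695.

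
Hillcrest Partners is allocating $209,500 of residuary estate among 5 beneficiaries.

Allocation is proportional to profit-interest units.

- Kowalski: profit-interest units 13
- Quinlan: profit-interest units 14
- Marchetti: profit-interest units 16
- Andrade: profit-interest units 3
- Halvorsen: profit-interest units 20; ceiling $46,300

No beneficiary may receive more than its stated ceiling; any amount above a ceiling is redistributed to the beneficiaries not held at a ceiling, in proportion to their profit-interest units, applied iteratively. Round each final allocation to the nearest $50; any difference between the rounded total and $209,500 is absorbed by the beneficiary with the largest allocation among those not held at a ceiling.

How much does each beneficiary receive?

Profit-interest units total: 66.
Proportional shares (ignoring caps): Kowalski 41,265.15; Quinlan 44,439.39; Marchetti 50,787.88; Andrade 9,522.73; Halvorsen 63,484.85.
Held at cap: Halvorsen ($46,300); balance $163,200 reallocated over remaining profit-interest units 46.
Remaining shares: Kowalski 46,121.74 → $46,100; Quinlan 49,669.57 → $49,650; Marchetti 56,765.22 → $56,750; Andrade 10,643.48 → $10,650.
Rounding difference +$50 applied to Marchetti → $56,800.

Kowalski: $46,100 · Quinlan: $49,650 · Marchetti: $56,800 · Andrade: $10,650 · Halvorsen: $46,300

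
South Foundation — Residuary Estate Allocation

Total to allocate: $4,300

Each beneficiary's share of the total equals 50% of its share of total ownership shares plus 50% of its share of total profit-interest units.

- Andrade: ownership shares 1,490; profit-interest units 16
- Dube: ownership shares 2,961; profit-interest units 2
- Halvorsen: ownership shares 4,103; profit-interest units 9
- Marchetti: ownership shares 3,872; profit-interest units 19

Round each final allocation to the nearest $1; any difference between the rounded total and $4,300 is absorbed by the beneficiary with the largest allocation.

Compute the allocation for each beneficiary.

Andrade: $1,006; Dube: $606; Halvorsen: $1,131; Marchetti: $1,557

Totals — ownership shares 12,426, profit-interest units 46.
Blended shares (50% ownership shares + 50% profit-interest units): Andrade 0.2339; Dube 0.1409; Halvorsen 0.2629; Marchetti 0.3623.
Raw shares: Andrade 1,005.63; Dube 605.80; Halvorsen 1,130.57; Marchetti 1,557.99.
Rounded to nearest $1: Andrade $1,006; Dube $606; Halvorsen $1,131; Marchetti $1,558. Sum = $4,301.
Difference $4,300 − $4,301 = −$1 applied to largest allocation (Marchetti): Marchetti becomes $1,557.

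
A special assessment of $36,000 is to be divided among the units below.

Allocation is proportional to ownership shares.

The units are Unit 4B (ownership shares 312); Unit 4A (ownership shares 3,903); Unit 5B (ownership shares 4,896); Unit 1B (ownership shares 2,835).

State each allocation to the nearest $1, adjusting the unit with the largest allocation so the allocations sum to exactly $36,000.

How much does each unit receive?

Unit 4B: $940 | Unit 4A: $11,762 | Unit 5B: $14,755 | Unit 1B: $8,543

Ownership shares total: 11,946.
Raw shares: Unit 4B 312/11,946 × $36,000 = 940.23; Unit 4A 3,903/11,946 × $36,000 = 11,761.93; Unit 5B 4,896/11,946 × $36,000 = 14,754.39; Unit 1B 2,835/11,946 × $36,000 = 8,543.45.
At nearest $1: Unit 4B $940; Unit 4A $11,762; Unit 5B $14,754; Unit 1B $8,543. Sum = $35,999.
Difference $36,000 − $35,999 = +$1 applied to largest allocation (Unit 5B): Unit 5B becomes $14,755.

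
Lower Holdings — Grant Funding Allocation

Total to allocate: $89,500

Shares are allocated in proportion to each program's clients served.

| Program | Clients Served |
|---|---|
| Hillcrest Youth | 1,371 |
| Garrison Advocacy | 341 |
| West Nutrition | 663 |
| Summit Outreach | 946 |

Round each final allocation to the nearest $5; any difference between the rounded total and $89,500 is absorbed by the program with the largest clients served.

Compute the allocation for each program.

Hillcrest Youth: $36,945 · Garrison Advocacy: $9,190 · West Nutrition: $17,870 · Summit Outreach: $25,495

Total clients served = 1,371 + 341 + 663 + 946 = 3,321.
Proportional shares: Hillcrest Youth 36,948.06; Garrison Advocacy 9,189.85; West Nutrition 17,867.66; Summit Outreach 25,494.43.
At nearest $5: Hillcrest Youth $36,950; Garrison Advocacy $9,190; West Nutrition $17,870; Summit Outreach $25,495. Sum = $89,505.
Difference $89,500 − $89,505 = −$5 applied to largest clients served (Hillcrest Youth): Hillcrest Youth becomes $36,945.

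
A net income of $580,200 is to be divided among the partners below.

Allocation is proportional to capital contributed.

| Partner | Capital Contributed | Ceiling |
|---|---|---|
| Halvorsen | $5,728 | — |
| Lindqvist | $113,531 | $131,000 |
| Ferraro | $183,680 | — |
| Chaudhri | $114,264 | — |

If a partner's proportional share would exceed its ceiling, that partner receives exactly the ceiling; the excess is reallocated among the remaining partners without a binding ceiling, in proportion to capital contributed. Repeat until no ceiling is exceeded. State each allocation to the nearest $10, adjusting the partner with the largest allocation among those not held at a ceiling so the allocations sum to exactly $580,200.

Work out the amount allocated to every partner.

Combined capital contributed = 417,203.
Unconstrained shares: Halvorsen 7,965.87; Lindqvist 157,886.42; Ferraro 255,441.92; Chaudhri 158,905.79.
Held at cap: Lindqvist ($131,000); residual $449,200 reallocated over remaining capital contributed 303,672.
Remaining shares: Halvorsen 8,473.02 → $8,470; Ferraro 271,704.52 → $271,700; Chaudhri 169,022.46 → $169,020.
Rounding difference +$10 applied to Ferraro → $271,710.

Halvorsen: $8,470 | Lindqvist: $131,000 | Ferraro: $271,710 | Chaudhri: $169,020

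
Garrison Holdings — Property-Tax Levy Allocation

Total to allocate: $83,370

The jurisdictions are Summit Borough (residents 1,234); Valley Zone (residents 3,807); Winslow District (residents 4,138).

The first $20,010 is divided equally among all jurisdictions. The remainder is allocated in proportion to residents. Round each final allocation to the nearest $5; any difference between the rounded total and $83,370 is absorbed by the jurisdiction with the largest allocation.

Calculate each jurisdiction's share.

Summit Borough: $15,190; Valley Zone: $32,950; Winslow District: $35,230

$20,010 shared equally gives $6,670 per jurisdiction.
Remainder $63,360 by residents (total 9,179): Summit Borough 8,517.95 → $8,520; Valley Zone 26,278.63 → $26,280; Winslow District 28,563.43 → $28,565.
Rounding difference −$5 on remainder applied to Winslow District.
Totals: Summit Borough $6,670 + $8,520 = $15,190; Valley Zone $6,670 + $26,280 = $32,950; Winslow District $6,670 + $28,560 = $35,230.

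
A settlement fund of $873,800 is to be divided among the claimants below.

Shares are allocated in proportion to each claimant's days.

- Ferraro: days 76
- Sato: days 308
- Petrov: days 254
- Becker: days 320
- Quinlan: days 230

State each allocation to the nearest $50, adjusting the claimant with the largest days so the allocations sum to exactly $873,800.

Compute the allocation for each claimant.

Combined days = 76 + 308 + 254 + 320 + 230 = 1,188.
Raw shares: Ferraro 55,899.66; Sato 226,540.74; Petrov 186,822.56; Becker 235,367.00; Quinlan 169,170.03.
At nearest $50: Ferraro $55,900; Sato $226,550; Petrov $186,800; Becker $235,350; Quinlan $169,150. Sum = $873,750.
Difference $873,800 − $873,750 = +$50 applied to largest days (Becker): Becker becomes $235,400.

Ferraro: $55,900 | Sato: $226,550 | Petrov: $186,800 | Becker: $235,400 | Quinlan: $169,150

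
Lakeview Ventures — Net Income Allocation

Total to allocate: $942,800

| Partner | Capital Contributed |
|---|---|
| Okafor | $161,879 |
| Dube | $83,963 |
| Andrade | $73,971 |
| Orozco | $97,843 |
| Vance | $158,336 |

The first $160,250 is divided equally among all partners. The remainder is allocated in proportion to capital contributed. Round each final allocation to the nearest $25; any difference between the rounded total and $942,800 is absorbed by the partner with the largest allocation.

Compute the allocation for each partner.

Okafor: $251,975 · Dube: $146,125 · Andrade: $132,550 · Orozco: $164,975 · Vance: $247,175

First tranche $160,250 split equally: $32,050 each.
Remainder $782,550 by capital contributed (total 575,992): Okafor 219,930.85 → $219,925; Dube 114,073.19 → $114,075; Andrade 100,497.93 → $100,500; Orozco 132,930.73 → $132,925; Vance 215,117.29 → $215,125.
Totals: Okafor $32,050 + $219,925 = $251,975; Dube $32,050 + $114,075 = $146,125; Andrade $32,050 + $100,500 = $132,550; Orozco $32,050 + $132,925 = $164,975; Vance $32,050 + $215,125 = $247,175.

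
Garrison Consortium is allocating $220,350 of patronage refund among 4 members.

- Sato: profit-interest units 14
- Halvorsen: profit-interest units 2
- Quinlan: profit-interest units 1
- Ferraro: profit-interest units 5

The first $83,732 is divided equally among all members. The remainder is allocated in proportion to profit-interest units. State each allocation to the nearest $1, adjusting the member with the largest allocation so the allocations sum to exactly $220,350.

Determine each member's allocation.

Equal tier: $83,732 ÷ 4 = $20,933 apiece.
Remainder $136,618 by profit-interest units (total 22): Sato 86,938.73 → $86,939; Halvorsen 12,419.82 → $12,420; Quinlan 6,209.91 → $6,210; Ferraro 31,049.55 → $31,050.
Rounding difference −$1 on remainder applied to Sato.
Totals: Sato $20,933 + $86,938 = $107,871; Halvorsen $20,933 + $12,420 = $33,353; Quinlan $20,933 + $6,210 = $27,143; Ferraro $20,933 + $31,050 = $51,983.

Sato: $107,871 · Halvorsen: $33,353 · Quinlan: $27,143 · Ferraro: $51,983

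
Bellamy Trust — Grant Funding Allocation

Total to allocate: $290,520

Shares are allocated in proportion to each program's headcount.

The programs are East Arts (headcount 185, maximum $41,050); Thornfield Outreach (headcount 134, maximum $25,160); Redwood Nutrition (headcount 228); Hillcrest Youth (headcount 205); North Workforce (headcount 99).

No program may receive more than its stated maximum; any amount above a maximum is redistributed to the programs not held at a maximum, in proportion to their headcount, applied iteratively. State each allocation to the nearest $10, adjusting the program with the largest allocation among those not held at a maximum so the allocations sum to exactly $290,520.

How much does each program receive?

East Arts: $41,050 · Thornfield Outreach: $25,160 · Redwood Nutrition: $96,130 · Hillcrest Youth: $86,440 · North Workforce: $41,740

Sum of headcount: 851.
Unconstrained shares: East Arts 63,156.52; Thornfield Outreach 45,745.80; Redwood Nutrition 77,836.15; Hillcrest Youth 69,984.25; North Workforce 33,797.27.
Capped: East Arts ($41,050), Thornfield Outreach ($25,160); residual $224,310 reallocated over remaining headcount 532.
Shares after redistribution: Redwood Nutrition 96,132.86 → $96,130; Hillcrest Youth 86,435.24 → $86,440; North Workforce 41,741.90 → $41,740.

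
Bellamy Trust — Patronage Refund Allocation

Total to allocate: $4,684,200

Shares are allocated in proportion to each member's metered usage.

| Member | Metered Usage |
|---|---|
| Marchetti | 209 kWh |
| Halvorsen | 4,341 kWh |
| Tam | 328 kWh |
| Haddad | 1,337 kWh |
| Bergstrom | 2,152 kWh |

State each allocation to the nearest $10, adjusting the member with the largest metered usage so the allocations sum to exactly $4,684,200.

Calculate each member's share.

Marchetti: $117,010 · Halvorsen: $2,430,270 · Tam: $183,630 · Haddad: $748,510 · Bergstrom: $1,204,780

Total metered usage = 8,367.
Pro-rata amounts: Marchetti 209/8,367 × $4,684,200 = 117,007.03; Halvorsen 4,341/8,367 × $4,684,200 = 2,430,275.15; Tam 328/8,367 × $4,684,200 = 183,628.25; Haddad 1,337/8,367 × $4,684,200 = 748,509.07; Bergstrom 2,152/8,367 × $4,684,200 = 1,204,780.49.
Rounded to nearest $10: Marchetti $117,010; Halvorsen $2,430,280; Tam $183,630; Haddad $748,510; Bergstrom $1,204,780. Sum = $4,684,210.
Difference $4,684,200 − $4,684,210 = −$10 applied to largest metered usage (Halvorsen): Halvorsen becomes $2,430,270.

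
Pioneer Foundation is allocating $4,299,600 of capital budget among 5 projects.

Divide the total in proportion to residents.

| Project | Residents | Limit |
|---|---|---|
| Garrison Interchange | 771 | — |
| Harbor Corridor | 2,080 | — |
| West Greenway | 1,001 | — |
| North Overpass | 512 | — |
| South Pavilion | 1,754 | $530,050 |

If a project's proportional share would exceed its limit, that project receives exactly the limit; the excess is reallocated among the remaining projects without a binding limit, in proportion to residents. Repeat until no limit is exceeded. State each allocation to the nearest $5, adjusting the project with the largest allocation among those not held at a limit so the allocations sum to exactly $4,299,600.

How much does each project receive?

Garrison Interchange: $665,975 · Harbor Corridor: $1,796,675 · West Greenway: $864,645 · North Overpass: $442,255 · South Pavilion: $530,050

Residents total: 6,118.
Proportional shares (ignoring caps): Garrison Interchange 541,842.37; Harbor Corridor 1,461,779.67; West Greenway 703,481.46; North Overpass 359,822.69; South Pavilion 1,232,673.81.
Held at cap: South Pavilion ($530,050); residual $3,769,550 reallocated over remaining residents 4,364.
Remaining shares: Garrison Interchange 665,976.87 → $665,975; Harbor Corridor 1,796,669.11 → $1,796,670; West Greenway 864,647.01 → $864,645; North Overpass 442,257.01 → $442,255.
Rounding difference +$5 applied to Harbor Corridor → $1,796,675.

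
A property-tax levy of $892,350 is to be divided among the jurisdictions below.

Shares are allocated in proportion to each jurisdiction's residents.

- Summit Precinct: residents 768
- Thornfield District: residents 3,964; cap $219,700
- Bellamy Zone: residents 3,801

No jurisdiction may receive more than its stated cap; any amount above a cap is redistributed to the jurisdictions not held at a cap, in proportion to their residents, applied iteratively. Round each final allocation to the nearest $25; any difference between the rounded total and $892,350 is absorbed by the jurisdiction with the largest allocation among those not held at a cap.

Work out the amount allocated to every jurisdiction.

Residents total: 8,533.
Unconstrained shares: Summit Precinct 80,314.64; Thornfield District 414,540.65; Bellamy Zone 397,494.71.
Cap binds for Thornfield District ($219,700); remaining pool $672,650 reallocated over remaining residents 4,569.
Redistributed shares: Summit Precinct 113,065.27 → $113,075; Bellamy Zone 559,584.73 → $559,575.

Summit Precinct: $113,075 | Thornfield District: $219,700 | Bellamy Zone: $559,575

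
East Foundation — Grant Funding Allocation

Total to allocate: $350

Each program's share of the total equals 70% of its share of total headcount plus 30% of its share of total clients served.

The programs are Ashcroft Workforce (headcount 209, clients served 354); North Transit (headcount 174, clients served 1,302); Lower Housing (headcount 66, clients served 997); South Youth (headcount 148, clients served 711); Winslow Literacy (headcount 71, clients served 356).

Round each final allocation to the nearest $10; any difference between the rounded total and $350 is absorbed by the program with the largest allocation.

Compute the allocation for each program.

Headcount total 668; clients served total 3,720.
Composite weights (70% headcount + 30% clients served): Ashcroft Workforce 0.2476; North Transit 0.2873; Lower Housing 0.1496; South Youth 0.2124; Winslow Literacy 0.1031.
Raw shares: Ashcroft Workforce 86.65; North Transit 100.57; Lower Housing 52.35; South Youth 74.35; Winslow Literacy 36.09.
At nearest $10: Ashcroft Workforce $90; North Transit $100; Lower Housing $50; South Youth $70; Winslow Literacy $40. Sum = $350.
No rounding difference to absorb.

Ashcroft Workforce: $90 | North Transit: $100 | Lower Housing: $50 | South Youth: $70 | Winslow Literacy: $40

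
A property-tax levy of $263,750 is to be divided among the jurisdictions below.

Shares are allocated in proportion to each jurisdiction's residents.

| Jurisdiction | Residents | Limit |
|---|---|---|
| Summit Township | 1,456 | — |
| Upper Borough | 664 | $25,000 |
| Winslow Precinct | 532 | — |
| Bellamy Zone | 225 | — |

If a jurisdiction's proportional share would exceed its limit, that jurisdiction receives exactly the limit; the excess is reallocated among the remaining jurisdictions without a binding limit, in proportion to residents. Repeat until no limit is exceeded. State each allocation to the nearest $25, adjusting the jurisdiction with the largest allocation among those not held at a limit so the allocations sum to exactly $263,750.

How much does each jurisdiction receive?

Sum of residents: 2,877.
Unconstrained shares: Summit Township 133,479.32; Upper Borough 60,872.44; Winslow Precinct 48,771.29; Bellamy Zone 20,626.96.
Cap binds for Upper Borough ($25,000); residual $238,750 reallocated over remaining residents 2,213.
Remaining shares: Summit Township 157,080.89 → $157,075; Winslow Precinct 57,394.94 → $57,400; Bellamy Zone 24,274.18 → $24,275.

Summit Township: $157,075 | Upper Borough: $25,000 | Winslow Precinct: $57,400 | Bellamy Zone: $24,275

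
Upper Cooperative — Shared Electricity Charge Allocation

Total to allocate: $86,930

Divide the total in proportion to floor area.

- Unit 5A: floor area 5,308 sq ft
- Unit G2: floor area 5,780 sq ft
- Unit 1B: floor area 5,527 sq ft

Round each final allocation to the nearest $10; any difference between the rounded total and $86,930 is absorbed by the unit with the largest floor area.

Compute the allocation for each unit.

Unit 5A: $27,770 | Unit G2: $30,240 | Unit 1B: $28,920

Sum of floor area: 5,308 + 5,780 + 5,527 = 16,615.
Unrounded shares: Unit 5A 27,771.56; Unit G2 30,241.07; Unit 1B 28,917.37.
Rounded to nearest $10: Unit 5A $27,770; Unit G2 $30,240; Unit 1B $28,920. Sum = $86,930.
Sum already equals the total — no adjustment.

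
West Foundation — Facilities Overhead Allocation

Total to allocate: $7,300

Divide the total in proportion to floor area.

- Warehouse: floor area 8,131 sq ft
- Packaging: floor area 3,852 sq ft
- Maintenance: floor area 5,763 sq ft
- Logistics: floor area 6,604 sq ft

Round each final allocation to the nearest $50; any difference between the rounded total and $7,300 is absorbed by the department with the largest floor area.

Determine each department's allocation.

Warehouse: $2,400 | Packaging: $1,150 | Maintenance: $1,750 | Logistics: $2,000

Combined floor area = 24,350.
Unrounded shares: Warehouse 8,131/24,350 × $7,300 = 2,437.63; Packaging 3,852/24,350 × $7,300 = 1,154.81; Maintenance 5,763/24,350 × $7,300 = 1,727.72; Logistics 6,604/24,350 × $7,300 = 1,979.84.
After rounding ($50): Warehouse $2,450; Packaging $1,150; Maintenance $1,750; Logistics $2,000. Sum = $7,350.
Difference $7,300 − $7,350 = −$50 applied to largest floor area (Warehouse): Warehouse becomes $2,400.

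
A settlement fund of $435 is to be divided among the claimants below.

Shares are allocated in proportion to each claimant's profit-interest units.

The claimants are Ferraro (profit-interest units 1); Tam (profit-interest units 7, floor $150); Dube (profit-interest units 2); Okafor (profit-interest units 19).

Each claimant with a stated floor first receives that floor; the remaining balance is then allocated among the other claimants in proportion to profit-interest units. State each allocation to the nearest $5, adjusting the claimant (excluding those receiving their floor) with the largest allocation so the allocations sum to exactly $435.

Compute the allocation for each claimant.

Ferraro: $15 | Tam: $150 | Dube: $25 | Okafor: $245

Fund the minimums — Tam $150. Residual $285.
Residual split over remaining profit-interest units 22: Ferraro 12.95 → $15; Dube 25.91 → $25; Okafor 246.14 → $245.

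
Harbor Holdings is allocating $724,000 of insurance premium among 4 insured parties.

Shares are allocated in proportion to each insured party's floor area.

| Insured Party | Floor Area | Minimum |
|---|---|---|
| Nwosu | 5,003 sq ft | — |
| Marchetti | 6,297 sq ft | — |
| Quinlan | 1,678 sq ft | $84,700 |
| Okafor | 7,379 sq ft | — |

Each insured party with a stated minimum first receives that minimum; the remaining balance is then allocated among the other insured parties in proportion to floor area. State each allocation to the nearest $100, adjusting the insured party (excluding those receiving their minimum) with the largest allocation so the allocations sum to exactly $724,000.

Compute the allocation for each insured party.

Nwosu: $171,200; Marchetti: $215,500; Quinlan: $84,700; Okafor: $252,600

Fund the minimums — Quinlan $84,700. Residual $639,300.
Residual split over remaining floor area 18,679: Nwosu 171,230.68 → $171,200; Marchetti 215,518.61 → $215,500; Okafor 252,550.71 → $252,600.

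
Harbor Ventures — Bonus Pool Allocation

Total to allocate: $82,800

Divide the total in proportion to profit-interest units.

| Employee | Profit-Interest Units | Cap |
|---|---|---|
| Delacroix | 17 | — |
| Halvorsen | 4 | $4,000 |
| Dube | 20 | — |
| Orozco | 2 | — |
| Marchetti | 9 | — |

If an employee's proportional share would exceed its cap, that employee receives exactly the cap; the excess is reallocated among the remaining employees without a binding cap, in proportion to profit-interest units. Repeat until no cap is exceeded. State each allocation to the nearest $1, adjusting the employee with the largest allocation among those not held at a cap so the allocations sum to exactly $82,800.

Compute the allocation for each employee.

Combined profit-interest units = 52.
Proportional shares (ignoring caps): Delacroix 27,069.23; Halvorsen 6,369.23; Dube 31,846.15; Orozco 3,184.62; Marchetti 14,330.77.
Cap binds for Halvorsen ($4,000); balance $78,800 reallocated over remaining profit-interest units 48.
Remaining shares: Delacroix 27,908.33 → $27,908; Dube 32,833.33 → $32,833; Orozco 3,283.33 → $3,283; Marchetti 14,775.00 → $14,775.
Rounding difference +$1 applied to Dube → $32,834.

Delacroix: $27,908 · Halvorsen: $4,000 · Dube: $32,834 · Orozco: $3,283 · Marchetti: $14,775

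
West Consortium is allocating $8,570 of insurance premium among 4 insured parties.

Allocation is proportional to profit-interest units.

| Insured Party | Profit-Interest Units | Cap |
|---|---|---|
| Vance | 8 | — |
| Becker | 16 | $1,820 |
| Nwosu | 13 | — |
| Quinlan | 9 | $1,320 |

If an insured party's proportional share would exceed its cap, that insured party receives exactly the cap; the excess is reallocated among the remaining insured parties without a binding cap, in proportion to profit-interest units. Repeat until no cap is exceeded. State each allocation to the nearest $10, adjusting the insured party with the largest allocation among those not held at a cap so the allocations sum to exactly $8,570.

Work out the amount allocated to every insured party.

Profit-interest units total: 46.
Proportional shares (ignoring caps): Vance 1,490.43; Becker 2,980.87; Nwosu 2,421.96; Quinlan 1,676.74.
Held at cap: Becker ($1,820), Quinlan ($1,320); residual $5,430 reallocated over remaining profit-interest units 21.
Redistributed shares: Vance 2,068.57 → $2,070; Nwosu 3,361.43 → $3,360.

Vance: $2,070; Becker: $1,820; Nwosu: $3,360; Quinlan: $1,320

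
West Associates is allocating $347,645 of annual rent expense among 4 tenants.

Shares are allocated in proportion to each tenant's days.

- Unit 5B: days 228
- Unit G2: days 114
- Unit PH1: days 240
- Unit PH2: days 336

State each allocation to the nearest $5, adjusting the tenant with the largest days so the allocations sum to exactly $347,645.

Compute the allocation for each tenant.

Unit 5B: $86,345 · Unit G2: $43,170 · Unit PH1: $90,890 · Unit PH2: $127,240

Total days = 918.
Pro-rata amounts: Unit 5B 228/918 × $347,645 = 86,343.20; Unit G2 114/918 × $347,645 = 43,171.60; Unit PH1 240/918 × $347,645 = 90,887.58; Unit PH2 336/918 × $347,645 = 127,242.61.
At nearest $5: Unit 5B $86,345; Unit G2 $43,170; Unit PH1 $90,890; Unit PH2 $127,245. Sum = $347,650.
Difference $347,645 − $347,650 = −$5 applied to largest days (Unit PH2): Unit PH2 becomes $127,240.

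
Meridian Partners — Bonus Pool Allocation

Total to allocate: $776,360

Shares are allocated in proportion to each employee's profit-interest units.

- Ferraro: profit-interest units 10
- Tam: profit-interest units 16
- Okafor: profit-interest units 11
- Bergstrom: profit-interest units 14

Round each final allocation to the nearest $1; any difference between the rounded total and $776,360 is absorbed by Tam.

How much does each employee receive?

Ferraro: $152,227; Tam: $243,565; Okafor: $167,450; Bergstrom: $213,118

Combined profit-interest units = 51.
Raw shares: Ferraro 10/51 × $776,360 = 152,227.45; Tam 16/51 × $776,360 = 243,563.92; Okafor 11/51 × $776,360 = 167,450.20; Bergstrom 14/51 × $776,360 = 213,118.43.
After rounding ($1): Ferraro $152,227; Tam $243,564; Okafor $167,450; Bergstrom $213,118. Sum = $776,359.
Difference $776,360 − $776,359 = +$1 applied to Tam: Tam becomes $243,565.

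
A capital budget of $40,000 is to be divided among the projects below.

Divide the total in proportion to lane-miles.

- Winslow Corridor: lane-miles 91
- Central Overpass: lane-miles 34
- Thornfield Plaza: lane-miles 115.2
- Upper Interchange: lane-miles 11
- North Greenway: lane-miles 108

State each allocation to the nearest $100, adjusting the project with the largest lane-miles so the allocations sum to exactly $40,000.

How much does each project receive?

Winslow Corridor: $10,100 | Central Overpass: $3,800 | Thornfield Plaza: $12,900 | Upper Interchange: $1,200 | North Greenway: $12,000

Lane-miles total: 91 + 34 + 115.2 + 11 + 108 = 359.2.
Unrounded shares: Winslow Corridor 10,133.63; Central Overpass 3,786.19; Thornfield Plaza 12,828.51; Upper Interchange 1,224.94; North Greenway 12,026.73.
Rounded to nearest $100: Winslow Corridor $10,100; Central Overpass $3,800; Thornfield Plaza $12,800; Upper Interchange $1,200; North Greenway $12,000. Sum = $39,900.
Difference $40,000 − $39,900 = +$100 applied to largest lane-miles (Thornfield Plaza): Thornfield Plaza becomes $12,900.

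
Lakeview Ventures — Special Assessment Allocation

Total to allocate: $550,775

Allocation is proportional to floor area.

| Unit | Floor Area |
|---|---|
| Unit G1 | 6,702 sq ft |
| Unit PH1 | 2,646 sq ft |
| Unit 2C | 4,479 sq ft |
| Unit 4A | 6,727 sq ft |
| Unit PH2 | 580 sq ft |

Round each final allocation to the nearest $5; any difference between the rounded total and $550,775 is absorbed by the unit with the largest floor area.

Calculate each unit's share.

Combined floor area = 21,134.
Unrounded shares: Unit G1 6,702/21,134 × $550,775 = 174,661.40; Unit PH1 2,646/21,134 × $550,775 = 68,957.63; Unit 2C 4,479/21,134 × $550,775 = 116,727.61; Unit 4A 6,727/21,134 × $550,775 = 175,312.93; Unit PH2 580/21,134 × $550,775 = 15,115.43.
After rounding ($5): Unit G1 $174,660; Unit PH1 $68,960; Unit 2C $116,730; Unit 4A $175,315; Unit PH2 $15,115. Sum = $550,780.
Difference $550,775 − $550,780 = −$5 applied to largest floor area (Unit 4A): Unit 4A becomes $175,310.

Unit G1: $174,660; Unit PH1: $68,960; Unit 2C: $116,730; Unit 4A: $175,310; Unit PH2: $15,115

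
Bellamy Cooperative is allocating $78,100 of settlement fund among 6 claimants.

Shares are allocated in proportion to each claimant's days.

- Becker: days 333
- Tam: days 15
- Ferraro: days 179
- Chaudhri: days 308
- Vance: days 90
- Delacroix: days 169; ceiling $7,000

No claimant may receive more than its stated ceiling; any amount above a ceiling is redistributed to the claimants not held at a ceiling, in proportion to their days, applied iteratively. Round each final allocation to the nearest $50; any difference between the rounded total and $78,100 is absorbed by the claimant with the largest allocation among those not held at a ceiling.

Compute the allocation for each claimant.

Becker: $25,650 | Tam: $1,150 | Ferraro: $13,750 | Chaudhri: $23,650 | Vance: $6,900 | Delacroix: $7,000

Sum of days: 1,094.
Pro-rata shares before constraints: Becker 23,772.67; Tam 1,070.84; Ferraro 12,778.70; Chaudhri 21,987.93; Vance 6,425.05; Delacroix 12,064.81.
Cap binds for Delacroix ($7,000); balance $71,100 reallocated over remaining days 925.
Redistributed shares: Becker 25,596.00 → $25,600; Tam 1,152.97 → $1,150; Ferraro 13,758.81 → $13,750; Chaudhri 23,674.38 → $23,650; Vance 6,917.84 → $6,900.
Rounding difference +$50 applied to Becker → $25,650.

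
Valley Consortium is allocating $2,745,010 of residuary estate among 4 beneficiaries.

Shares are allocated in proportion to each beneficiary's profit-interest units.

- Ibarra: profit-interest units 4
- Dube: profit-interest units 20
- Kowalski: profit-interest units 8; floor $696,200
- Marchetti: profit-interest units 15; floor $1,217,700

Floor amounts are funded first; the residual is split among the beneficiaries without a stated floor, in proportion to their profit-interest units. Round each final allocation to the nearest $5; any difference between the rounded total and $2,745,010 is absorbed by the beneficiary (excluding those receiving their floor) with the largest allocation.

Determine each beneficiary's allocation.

Ibarra: $138,520 | Dube: $692,590 | Kowalski: $696,200 | Marchetti: $1,217,700

Fund the minimums — Kowalski $696,200; Marchetti $1,217,700. Residual $831,110.
Residual split over remaining profit-interest units 24: Ibarra 138,518.33 → $138,520; Dube 692,591.67 → $692,590.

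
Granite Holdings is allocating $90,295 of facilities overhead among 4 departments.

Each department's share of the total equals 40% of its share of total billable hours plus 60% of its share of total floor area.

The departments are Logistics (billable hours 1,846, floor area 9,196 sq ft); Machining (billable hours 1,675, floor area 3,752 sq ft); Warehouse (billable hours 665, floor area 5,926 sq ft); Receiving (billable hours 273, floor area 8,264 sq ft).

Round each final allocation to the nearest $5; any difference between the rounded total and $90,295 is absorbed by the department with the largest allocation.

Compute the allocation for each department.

Totals — billable hours 4,459, floor area 27,138.
Combined weights (40% billable hours + 60% floor area): Logistics 0.3689; Machining 0.2332; Warehouse 0.1907; Receiving 0.2072.
Raw shares: Logistics 33,311.09; Machining 21,057.85; Warehouse 17,216.90; Receiving 18,709.16.
Rounded to nearest $5: Logistics $33,310; Machining $21,060; Warehouse $17,215; Receiving $18,710. Sum = $90,295.
Sum already equals the total — no adjustment.

Logistics: $33,310 | Machining: $21,060 | Warehouse: $17,215 | Receiving: $18,710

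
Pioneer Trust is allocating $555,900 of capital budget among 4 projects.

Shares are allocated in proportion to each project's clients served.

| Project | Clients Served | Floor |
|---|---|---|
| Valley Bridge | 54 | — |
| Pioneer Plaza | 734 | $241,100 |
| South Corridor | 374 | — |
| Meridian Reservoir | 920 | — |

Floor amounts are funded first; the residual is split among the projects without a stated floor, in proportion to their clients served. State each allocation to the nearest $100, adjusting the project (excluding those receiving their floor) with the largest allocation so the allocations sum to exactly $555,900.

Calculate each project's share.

Valley Bridge: $12,600 · Pioneer Plaza: $241,100 · South Corridor: $87,300 · Meridian Reservoir: $214,900

Guaranteed amounts: Pioneer Plaza $241,100. Residual $314,800.
Residual split over remaining clients served 1,348: Valley Bridge 12,610.68 → $12,600; South Corridor 87,340.65 → $87,300; Meridian Reservoir 214,848.66 → $214,800.
Rounding difference +$100 applied to Meridian Reservoir → $214,900.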